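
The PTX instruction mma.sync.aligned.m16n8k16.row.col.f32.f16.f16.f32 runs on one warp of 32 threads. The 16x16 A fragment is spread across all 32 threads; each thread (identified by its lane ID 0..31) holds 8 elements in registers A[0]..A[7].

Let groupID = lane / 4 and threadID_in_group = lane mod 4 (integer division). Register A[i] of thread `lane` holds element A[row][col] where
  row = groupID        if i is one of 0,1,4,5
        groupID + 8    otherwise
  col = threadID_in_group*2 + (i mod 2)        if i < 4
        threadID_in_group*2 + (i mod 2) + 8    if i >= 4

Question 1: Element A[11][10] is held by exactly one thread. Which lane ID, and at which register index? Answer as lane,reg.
13,6

r: 11->gid=3,r8=1  c: 10->c8=1,tid=1,i&1=0
L=3*4+1=13  i=1*4+1*2+0=6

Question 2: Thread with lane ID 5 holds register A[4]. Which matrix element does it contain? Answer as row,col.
5: G=1,T=1
[4] (1+0,1*2+0+8) = (1,10)

1,10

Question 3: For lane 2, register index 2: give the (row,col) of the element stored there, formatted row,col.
8,4

L=2→G=2>>2=0, T=2&3=2
[2]→row 0+8=8  col 2·2+0+0=4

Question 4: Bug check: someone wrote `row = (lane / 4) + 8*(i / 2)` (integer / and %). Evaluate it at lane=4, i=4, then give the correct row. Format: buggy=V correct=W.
`(lane / 4) + 8*(i / 2)`[4,4]⇒17
lane 4⇒4/4=1, 4 mod 4=0
i=4  r:1+0⇒1  c:2·0+0+8⇒8
row: 17 vs 1

buggy=17 correct=1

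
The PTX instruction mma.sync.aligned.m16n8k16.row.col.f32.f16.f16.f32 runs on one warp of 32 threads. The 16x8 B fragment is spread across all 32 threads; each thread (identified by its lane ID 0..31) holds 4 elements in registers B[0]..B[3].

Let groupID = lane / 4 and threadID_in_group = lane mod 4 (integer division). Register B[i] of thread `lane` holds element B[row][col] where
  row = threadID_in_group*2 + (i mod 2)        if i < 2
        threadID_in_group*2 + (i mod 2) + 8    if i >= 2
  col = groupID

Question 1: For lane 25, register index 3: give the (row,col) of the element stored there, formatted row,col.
11,6

lane 25->25/4=6, 25 mod 4=1
i=3  r:2·1+1+8->11  c:6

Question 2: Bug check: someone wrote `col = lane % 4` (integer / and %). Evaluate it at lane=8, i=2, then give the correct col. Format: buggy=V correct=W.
`lane % 4`[8,2]->0
lane 8: g=2 (8/4), t=0 (8%4)
i=2: r=0*2+0+8=8, c=g=2
col: 0 vs 2

buggy=0 correct=2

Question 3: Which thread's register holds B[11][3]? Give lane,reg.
13,3

c: 3->gid=3  r: 11->r8=1,tid=1,i&1=1
L=3*4+1=13  i=1*2+1=3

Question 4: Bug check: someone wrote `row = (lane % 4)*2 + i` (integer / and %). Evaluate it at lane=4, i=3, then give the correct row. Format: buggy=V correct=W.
buggy=3 correct=9

`(lane % 4)*2 + i`[4,3]→3
lane 4: G=1 (4/4), T=0 (4%4)
i=3: r=0*2+1+8=9, c=G=1
row: 3 vs 9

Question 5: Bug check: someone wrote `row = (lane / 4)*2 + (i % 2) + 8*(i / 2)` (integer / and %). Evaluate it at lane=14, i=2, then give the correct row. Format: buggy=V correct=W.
`(lane / 4)*2 + (i % 2) + 8*(i / 2)`[14,2]=>14
L=14=>grp=14>>2=3, tig=14&3=2
[2]=>row 2·2+0+8=12  col grp=3
row: 14 vs 12

buggy=14 correct=12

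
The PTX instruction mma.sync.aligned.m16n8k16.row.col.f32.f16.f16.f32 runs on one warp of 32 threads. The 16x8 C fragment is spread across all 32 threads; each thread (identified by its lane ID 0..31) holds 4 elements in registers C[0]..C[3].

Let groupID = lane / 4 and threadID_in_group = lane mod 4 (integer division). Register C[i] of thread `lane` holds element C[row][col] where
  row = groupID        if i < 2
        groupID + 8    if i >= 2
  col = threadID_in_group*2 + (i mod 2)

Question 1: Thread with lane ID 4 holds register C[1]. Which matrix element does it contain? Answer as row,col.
1,1

lane 4: gid=1 (4/4), tid=0 (4%4)
i=1: r=1+0=1, c=0*2+1=1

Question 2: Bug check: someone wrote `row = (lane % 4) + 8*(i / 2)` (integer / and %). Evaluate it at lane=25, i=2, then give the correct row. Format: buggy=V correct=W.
`(lane % 4) + 8*(i / 2)`[25,2]=>9
25: grp=6,tig=1
[2] (6+8,1*2+0) = (14,2)
row: 9 vs 14

buggy=9 correct=14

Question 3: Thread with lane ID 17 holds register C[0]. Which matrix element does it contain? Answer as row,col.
L=17->g=17>>2=4, t=17&3=1
[0]->row 4+0=4  col 1·2+0=2

4,2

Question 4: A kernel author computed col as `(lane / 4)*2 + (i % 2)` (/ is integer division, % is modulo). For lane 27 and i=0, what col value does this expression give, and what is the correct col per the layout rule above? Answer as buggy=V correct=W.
buggy=12 correct=6

`(lane / 4)*2 + (i % 2)`[27,0]⇒12
lane 27: gr=6 (27/4), th=3 (27%4)
i=0: r=6+0=6, c=3*2+0=6
col: 12 vs 6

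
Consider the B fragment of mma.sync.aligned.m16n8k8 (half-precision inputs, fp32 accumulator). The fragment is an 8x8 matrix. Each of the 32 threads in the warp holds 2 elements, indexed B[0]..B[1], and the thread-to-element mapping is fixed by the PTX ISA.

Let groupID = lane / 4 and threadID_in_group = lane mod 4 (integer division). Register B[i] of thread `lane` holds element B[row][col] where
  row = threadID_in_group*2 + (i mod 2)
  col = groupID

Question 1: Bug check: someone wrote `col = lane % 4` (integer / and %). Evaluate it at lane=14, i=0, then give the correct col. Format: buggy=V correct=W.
`lane % 4`[14,0]=>2
L=14=>grp=14>>2=3, tig=14&3=2
[0]=>row 2·2+0=4  col grp=3
col: 2 vs 3

buggy=2 correct=3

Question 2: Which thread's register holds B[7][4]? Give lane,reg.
19,1

c=4->g=4  r=7->t=3,b0=1
L=4*4+3=19  i=1=1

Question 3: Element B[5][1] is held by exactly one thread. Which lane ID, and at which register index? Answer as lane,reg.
c: 1->gid=1  r: 5->tid=2,i&1=1
L=1*4+2=6  i=1=1

6,1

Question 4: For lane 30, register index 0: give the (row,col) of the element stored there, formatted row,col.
4,7

lane 30⇒30/4=7, 30 mod 4=2
i=0  r:2·2+0⇒4  c:7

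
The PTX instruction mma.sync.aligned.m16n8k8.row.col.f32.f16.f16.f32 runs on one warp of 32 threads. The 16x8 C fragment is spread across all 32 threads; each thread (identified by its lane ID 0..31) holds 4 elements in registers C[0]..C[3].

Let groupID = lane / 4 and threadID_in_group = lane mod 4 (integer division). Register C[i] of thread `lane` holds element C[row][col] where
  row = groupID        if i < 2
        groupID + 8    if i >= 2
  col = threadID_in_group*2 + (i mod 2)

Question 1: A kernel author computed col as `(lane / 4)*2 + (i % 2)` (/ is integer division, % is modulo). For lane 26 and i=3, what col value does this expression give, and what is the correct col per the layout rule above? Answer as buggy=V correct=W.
`(lane / 4)*2 + (i % 2)`[26,3]->13
lane 26: gid=6 (26/4), tid=2 (26%4)
i=3: r=6+8=14, c=2*2+1=5
col: 13 vs 5

buggy=13 correct=5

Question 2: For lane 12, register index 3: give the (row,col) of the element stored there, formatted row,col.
11,1

lane 12: grp=3 (12/4), tig=0 (12%4)
i=3: r=3+8=11, c=0*2+1=1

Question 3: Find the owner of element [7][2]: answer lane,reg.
29,0

r=7->g=7,rb=0  c=2->t=1,b0=0
L=7*4+1=29  i=0*2+0=0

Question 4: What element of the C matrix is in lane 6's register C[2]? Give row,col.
lane 6=>6/4=1, 6 mod 4=2
i=2  r:1+8=>9  c:2·2+0=>4

9,4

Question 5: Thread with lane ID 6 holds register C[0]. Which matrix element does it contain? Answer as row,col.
1,4

lane 6: G=1 (6/4), T=2 (6%4)
i=0: r=1+0=1, c=2*2+0=4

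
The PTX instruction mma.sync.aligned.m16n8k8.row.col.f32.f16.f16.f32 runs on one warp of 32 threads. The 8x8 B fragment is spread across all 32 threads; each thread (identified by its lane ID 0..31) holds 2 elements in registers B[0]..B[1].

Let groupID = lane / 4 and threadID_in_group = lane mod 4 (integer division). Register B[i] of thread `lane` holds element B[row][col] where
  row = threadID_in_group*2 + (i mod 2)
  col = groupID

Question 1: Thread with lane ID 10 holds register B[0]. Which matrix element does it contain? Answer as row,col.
10: g=2,t=2
[0] (2*2+0,2) = (4,2)

4,2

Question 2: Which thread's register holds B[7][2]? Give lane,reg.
c=2->g=2  r=7->t=3,b0=1
L=2*4+3=11  i=1=1

11,1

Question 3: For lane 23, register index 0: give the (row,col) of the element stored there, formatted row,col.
23: g=5,t=3
[0] (3*2+0,5) = (6,5)

6,5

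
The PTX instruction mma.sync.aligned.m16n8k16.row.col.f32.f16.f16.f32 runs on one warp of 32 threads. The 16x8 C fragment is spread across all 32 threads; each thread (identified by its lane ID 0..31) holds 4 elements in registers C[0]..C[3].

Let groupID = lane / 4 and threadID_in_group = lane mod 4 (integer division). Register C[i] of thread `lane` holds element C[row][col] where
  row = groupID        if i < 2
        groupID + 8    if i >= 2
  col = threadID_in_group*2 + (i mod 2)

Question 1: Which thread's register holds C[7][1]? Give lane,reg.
28,1

r: 7->gid=7,r8=0  c: 1->tid=0,i&1=1
L=7*4+0=28  i=0*2+1=1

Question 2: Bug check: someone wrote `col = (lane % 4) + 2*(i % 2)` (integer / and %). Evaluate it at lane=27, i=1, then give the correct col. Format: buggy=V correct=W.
`(lane % 4) + 2*(i % 2)`[27,1]⇒5
lane 27⇒27/4=6, 27 mod 4=3
i=1  r:6+0⇒6  c:2·3+1⇒7
col: 5 vs 7

buggy=5 correct=7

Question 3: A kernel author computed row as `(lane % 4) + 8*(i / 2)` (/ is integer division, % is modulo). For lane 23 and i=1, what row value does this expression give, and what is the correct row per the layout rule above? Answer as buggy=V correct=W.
`(lane % 4) + 8*(i / 2)`[23,1]=>3
lane 23: grp=5 (23/4), tig=3 (23%4)
i=1: r=5+0=5, c=3*2+1=7
row: 3 vs 5

buggy=3 correct=5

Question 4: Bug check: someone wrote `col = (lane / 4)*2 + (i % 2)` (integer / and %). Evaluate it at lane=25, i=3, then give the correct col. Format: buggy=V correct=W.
buggy=13 correct=3

`(lane / 4)*2 + (i % 2)`[25,3]=>13
25: grp=6,tig=1
[3] (6+8,1*2+1) = (14,3)
col: 13 vs 3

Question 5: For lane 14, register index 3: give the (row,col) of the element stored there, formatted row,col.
11,5

14: grp=3,tig=2
[3] (3+8,2*2+1) = (11,5)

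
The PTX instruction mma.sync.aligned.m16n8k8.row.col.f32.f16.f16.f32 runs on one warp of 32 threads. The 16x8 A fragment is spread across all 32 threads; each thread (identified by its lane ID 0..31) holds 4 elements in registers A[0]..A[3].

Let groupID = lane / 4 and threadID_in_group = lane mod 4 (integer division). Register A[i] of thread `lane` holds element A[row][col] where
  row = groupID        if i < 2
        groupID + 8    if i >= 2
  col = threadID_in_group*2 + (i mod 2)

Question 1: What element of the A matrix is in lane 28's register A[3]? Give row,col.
15,1

lane 28: G=7 (28/4), T=0 (28%4)
i=3: r=7+8=15, c=0*2+1=1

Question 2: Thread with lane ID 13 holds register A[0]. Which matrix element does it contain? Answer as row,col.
L=13→G=13>>2=3, T=13&3=1
[0]→row 3+0=3  col 1·2+0=2

3,2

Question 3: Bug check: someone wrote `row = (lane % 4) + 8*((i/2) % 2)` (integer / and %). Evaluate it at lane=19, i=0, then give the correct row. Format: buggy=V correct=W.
buggy=3 correct=4

`(lane % 4) + 8*((i/2) % 2)`[19,0]=>3
19: grp=4,tig=3
[0] (4+0,3*2+0) = (4,6)
row: 3 vs 4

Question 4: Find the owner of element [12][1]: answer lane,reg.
r=12→G=4,rhi=1  c=1→T=0,p=1
L=4*4+0=16  i=1*2+1=3

16,3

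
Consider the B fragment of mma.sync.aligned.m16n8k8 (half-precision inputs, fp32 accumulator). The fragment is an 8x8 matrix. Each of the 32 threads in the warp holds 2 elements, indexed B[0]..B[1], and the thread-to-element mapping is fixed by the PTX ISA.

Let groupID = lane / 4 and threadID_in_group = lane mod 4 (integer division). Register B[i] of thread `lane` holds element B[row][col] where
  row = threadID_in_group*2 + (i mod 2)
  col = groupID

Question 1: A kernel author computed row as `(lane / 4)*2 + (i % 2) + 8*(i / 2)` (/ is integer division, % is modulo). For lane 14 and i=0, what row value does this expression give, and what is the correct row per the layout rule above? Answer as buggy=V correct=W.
buggy=6 correct=4

`(lane / 4)*2 + (i % 2) + 8*(i / 2)`[14,0]=>6
14: grp=3,tig=2
[0] (2*2+0,3) = (4,3)
row: 6 vs 4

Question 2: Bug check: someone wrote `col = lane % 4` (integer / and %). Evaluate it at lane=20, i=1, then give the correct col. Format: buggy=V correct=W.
buggy=0 correct=5

`lane % 4`[20,1]=>0
lane 20: grp=5 (20/4), tig=0 (20%4)
i=1: r=0*2+1=1, c=grp=5
col: 0 vs 5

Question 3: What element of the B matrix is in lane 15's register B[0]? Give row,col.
6,3

lane 15=>15/4=3, 15 mod 4=3
i=0  r:2·3+0=>6  c:3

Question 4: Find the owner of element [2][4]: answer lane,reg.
17,0

c:4=>grp=4  r:2=>tig=1,lo=0
L=4*4+1=17  i=0=0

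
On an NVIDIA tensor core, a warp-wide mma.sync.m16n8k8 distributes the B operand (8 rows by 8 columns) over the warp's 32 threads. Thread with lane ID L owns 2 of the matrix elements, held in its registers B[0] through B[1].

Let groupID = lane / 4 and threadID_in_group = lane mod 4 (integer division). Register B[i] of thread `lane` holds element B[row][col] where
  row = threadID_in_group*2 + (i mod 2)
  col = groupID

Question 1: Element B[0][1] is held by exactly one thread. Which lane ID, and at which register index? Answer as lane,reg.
c:1=>grp=1  r:0=>tig=0,lo=0
L=1*4+0=4  i=0=0

4,0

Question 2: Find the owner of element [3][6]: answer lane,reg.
c:6=>grp=6  r:3=>tig=1,lo=1
L=6*4+1=25  i=1=1

25,1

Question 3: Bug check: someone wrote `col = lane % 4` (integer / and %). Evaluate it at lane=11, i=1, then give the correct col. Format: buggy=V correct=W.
`lane % 4`[11,1]⇒3
lane 11: gr=2 (11/4), th=3 (11%4)
i=1: r=3*2+1=7, c=gr=2
col: 3 vs 2

buggy=3 correct=2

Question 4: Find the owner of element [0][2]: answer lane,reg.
c=2⇒gr=2  r=0⇒th=0,odd=0
L=2*4+0=8  i=0=0

8,0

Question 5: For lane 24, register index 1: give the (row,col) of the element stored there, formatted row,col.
1,6

24: G=6,T=0
[1] (0*2+1,6) = (1,6)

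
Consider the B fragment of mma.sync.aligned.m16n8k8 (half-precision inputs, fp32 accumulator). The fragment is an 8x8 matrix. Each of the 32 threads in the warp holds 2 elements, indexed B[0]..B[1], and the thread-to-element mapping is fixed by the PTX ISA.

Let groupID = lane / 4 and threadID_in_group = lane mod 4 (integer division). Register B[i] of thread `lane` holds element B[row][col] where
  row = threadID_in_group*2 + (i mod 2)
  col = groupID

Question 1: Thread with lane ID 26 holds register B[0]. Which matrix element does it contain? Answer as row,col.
4,6

lane 26->26/4=6, 26 mod 4=2
i=0  r:2·2+0->4  c:6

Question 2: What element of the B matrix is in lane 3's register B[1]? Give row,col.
L=3=>grp=3>>2=0, tig=3&3=3
[1]=>row 3·2+1=7  col grp=0

7,0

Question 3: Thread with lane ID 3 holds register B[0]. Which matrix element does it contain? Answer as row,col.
6,0

lane 3⇒3/4=0, 3 mod 4=3
i=0  r:2·3+0⇒6  c:0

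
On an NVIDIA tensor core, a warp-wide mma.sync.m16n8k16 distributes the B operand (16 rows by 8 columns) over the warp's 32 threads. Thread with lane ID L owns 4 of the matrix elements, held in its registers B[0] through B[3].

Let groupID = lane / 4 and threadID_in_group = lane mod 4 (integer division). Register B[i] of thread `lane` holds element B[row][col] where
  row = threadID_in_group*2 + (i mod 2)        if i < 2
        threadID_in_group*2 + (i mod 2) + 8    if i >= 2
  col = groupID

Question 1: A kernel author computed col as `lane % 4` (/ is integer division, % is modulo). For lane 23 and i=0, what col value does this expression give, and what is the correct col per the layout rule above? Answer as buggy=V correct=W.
buggy=3 correct=5

`lane % 4`[23,0]⇒3
L=23⇒gr=23>>2=5, th=23&3=3
[0]⇒row 3·2+0+0=6  col gr=5
col: 3 vs 5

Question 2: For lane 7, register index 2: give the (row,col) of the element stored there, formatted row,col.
14,1

lane 7→7/4=1, 7 mod 4=3
i=2  r:2·3+0+8→14  c:1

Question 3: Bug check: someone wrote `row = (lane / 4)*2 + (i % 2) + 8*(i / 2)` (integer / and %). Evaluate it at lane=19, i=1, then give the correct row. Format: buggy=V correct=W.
buggy=9 correct=7

`(lane / 4)*2 + (i % 2) + 8*(i / 2)`[19,1]=>9
L=19=>grp=19>>2=4, tig=19&3=3
[1]=>row 3·2+1+0=7  col grp=4
row: 9 vs 7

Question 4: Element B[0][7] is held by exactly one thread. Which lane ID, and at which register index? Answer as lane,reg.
c: 7->gid=7  r: 0->r8=0,tid=0,i&1=0
L=7*4+0=28  i=0*2+0=0

28,0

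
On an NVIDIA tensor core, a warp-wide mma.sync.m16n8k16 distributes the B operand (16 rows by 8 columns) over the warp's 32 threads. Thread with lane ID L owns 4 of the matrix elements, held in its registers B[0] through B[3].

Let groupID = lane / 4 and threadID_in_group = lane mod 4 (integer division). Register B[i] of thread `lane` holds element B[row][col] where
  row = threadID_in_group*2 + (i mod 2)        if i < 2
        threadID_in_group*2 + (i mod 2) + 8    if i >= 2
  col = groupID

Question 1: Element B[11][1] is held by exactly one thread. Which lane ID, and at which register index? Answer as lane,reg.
c=1⇒gr=1  r=11⇒Rb=1,th=1,odd=1
L=1*4+1=5  i=1*2+1=3

5,3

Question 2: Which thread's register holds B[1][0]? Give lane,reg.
0,1

c: 0->gid=0  r: 1->r8=0,tid=0,i&1=1
L=0*4+0=0  i=0*2+1=1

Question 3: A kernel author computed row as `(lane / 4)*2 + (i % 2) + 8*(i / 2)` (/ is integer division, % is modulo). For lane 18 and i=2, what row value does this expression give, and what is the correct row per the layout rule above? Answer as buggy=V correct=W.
`(lane / 4)*2 + (i % 2) + 8*(i / 2)`[18,2]⇒16
18: gr=4,th=2
[2] (2*2+0+8,4) = (12,4)
row: 16 vs 12

buggy=16 correct=12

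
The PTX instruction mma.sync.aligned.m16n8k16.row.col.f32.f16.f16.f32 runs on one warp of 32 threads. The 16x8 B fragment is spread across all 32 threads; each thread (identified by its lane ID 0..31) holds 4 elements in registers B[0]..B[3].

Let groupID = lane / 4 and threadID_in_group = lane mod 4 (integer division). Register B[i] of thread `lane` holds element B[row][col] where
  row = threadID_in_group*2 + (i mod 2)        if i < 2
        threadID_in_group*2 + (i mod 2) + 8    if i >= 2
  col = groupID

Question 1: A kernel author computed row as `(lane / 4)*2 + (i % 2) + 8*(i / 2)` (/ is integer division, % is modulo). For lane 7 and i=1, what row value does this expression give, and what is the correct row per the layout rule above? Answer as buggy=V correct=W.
`(lane / 4)*2 + (i % 2) + 8*(i / 2)`[7,1]->3
lane 7: gid=1 (7/4), tid=3 (7%4)
i=1: r=3*2+1+0=7, c=gid=1
row: 3 vs 7

buggy=3 correct=7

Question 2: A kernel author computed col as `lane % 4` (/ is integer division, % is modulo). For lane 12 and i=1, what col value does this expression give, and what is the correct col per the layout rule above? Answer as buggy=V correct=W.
buggy=0 correct=3

`lane % 4`[12,1]→0
lane 12: G=3 (12/4), T=0 (12%4)
i=1: r=0*2+1+0=1, c=G=3
col: 0 vs 3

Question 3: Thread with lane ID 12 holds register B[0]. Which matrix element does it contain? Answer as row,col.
lane 12->12/4=3, 12 mod 4=0
i=0  r:2·0+0+0->0  c:3

0,3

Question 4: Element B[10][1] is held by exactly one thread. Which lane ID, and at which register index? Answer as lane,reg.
5,2

c=1->g=1  r=10->rb=1,t=1,b0=0
L=1*4+1=5  i=1*2+0=2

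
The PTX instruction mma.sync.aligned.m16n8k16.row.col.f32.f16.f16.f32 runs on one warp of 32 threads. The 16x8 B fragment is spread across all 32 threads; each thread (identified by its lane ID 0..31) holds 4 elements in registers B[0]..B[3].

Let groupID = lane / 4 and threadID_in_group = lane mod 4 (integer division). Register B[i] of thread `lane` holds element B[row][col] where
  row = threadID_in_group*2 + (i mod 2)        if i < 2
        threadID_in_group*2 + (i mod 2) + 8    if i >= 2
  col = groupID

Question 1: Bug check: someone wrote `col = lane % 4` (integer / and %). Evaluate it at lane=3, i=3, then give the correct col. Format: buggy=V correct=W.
`lane % 4`[3,3]⇒3
lane 3⇒3/4=0, 3 mod 4=3
i=3  r:2·3+1+8⇒15  c:0
col: 3 vs 0

buggy=3 correct=0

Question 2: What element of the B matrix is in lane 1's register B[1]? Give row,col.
L=1->g=1>>2=0, t=1&3=1
[1]->row 1·2+1+0=3  col g=0

3,0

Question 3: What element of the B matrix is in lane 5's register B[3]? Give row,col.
11,1

L=5⇒gr=5>>2=1, th=5&3=1
[3]⇒row 1·2+1+8=11  col gr=1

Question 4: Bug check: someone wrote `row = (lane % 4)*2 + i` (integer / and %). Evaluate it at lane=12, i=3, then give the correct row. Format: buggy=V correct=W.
buggy=3 correct=9

`(lane % 4)*2 + i`[12,3]=>3
lane 12=>12/4=3, 12 mod 4=0
i=3  r:2·0+1+8=>9  c:3
row: 3 vs 9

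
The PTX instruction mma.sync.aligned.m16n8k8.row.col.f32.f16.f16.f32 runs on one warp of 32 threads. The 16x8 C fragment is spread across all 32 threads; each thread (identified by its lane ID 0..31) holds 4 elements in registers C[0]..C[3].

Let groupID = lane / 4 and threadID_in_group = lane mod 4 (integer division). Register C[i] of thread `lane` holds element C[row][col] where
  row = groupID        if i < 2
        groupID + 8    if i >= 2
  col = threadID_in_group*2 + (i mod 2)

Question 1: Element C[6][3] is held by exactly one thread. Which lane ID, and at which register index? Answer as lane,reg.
25,1

r=6→G=6,rhi=0  c=3→T=1,p=1
L=6*4+1=25  i=0*2+1=1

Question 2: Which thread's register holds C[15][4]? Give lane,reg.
r=15⇒gr=7,Rb=1  c=4⇒th=2,odd=0
L=7*4+2=30  i=1*2+0=2

30,2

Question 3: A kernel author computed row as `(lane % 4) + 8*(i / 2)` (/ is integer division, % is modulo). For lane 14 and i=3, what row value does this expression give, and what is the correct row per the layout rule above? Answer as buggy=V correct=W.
buggy=10 correct=11

`(lane % 4) + 8*(i / 2)`[14,3]→10
lane 14: G=3 (14/4), T=2 (14%4)
i=3: r=3+8=11, c=2*2+1=5
row: 10 vs 11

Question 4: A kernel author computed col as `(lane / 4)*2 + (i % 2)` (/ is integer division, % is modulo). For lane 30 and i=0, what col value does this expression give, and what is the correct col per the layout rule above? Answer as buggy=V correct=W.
buggy=14 correct=4

`(lane / 4)*2 + (i % 2)`[30,0]->14
30: gid=7,tid=2
[0] (7+0,2*2+0) = (7,4)
col: 14 vs 4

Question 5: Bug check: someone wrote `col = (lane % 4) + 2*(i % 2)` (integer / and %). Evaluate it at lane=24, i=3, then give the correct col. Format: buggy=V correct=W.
`(lane % 4) + 2*(i % 2)`[24,3]=>2
lane 24: grp=6 (24/4), tig=0 (24%4)
i=3: r=6+8=14, c=0*2+1=1
col: 2 vs 1

buggy=2 correct=1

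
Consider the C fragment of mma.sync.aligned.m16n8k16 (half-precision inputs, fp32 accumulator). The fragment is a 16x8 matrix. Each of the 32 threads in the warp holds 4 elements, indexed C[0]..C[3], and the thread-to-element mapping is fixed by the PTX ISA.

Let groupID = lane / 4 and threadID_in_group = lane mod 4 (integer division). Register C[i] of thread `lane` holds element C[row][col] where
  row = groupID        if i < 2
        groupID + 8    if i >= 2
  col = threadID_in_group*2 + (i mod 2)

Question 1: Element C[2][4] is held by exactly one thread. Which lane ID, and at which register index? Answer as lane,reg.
10,0

r=2->g=2,rb=0  c=4->t=2,b0=0
L=2*4+2=10  i=0*2+0=0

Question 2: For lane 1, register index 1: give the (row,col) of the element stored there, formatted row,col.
0,3

lane 1⇒1/4=0, 1 mod 4=1
i=1  r:0+0⇒0  c:2·1+1⇒3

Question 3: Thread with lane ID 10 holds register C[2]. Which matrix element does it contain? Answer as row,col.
lane 10→10/4=2, 10 mod 4=2
i=2  r:2+8→10  c:2·2+0→4

10,4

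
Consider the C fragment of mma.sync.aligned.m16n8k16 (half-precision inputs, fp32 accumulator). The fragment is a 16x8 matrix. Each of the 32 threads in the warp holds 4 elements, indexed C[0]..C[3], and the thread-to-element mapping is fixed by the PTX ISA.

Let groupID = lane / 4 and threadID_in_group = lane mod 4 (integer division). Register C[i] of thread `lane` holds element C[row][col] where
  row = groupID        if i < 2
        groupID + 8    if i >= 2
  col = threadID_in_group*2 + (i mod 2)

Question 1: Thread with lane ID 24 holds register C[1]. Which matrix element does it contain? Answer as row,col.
6,1

lane 24→24/4=6, 24 mod 4=0
i=1  r:6+0→6  c:2·0+1→1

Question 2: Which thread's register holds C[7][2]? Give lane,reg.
r=7⇒gr=7,Rb=0  c=2⇒th=1,odd=0
L=7*4+1=29  i=0*2+0=0

29,0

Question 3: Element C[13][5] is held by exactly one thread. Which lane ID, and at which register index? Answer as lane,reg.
r=13⇒gr=5,Rb=1  c=5⇒th=2,odd=1
L=5*4+2=22  i=1*2+1=3

22,3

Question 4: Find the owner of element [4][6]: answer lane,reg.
r=4⇒gr=4,Rb=0  c=6⇒th=3,odd=0
L=4*4+3=19  i=0*2+0=0

19,0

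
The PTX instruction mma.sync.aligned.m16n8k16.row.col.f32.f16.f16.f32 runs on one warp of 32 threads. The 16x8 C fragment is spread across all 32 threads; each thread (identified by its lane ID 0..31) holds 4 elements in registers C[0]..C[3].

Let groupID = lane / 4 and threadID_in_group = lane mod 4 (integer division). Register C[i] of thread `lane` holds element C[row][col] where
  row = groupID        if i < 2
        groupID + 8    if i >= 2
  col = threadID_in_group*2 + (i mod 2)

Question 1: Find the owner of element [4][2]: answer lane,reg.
r: 4->gid=4,r8=0  c: 2->tid=1,i&1=0
L=4*4+1=17  i=0*2+0=0

17,0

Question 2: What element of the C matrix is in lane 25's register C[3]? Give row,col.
14,3

lane 25: gid=6 (25/4), tid=1 (25%4)
i=3: r=6+8=14, c=1*2+1=3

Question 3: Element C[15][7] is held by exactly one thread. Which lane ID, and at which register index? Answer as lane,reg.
r:15=>grp=7,rB=1  c:7=>tig=3,lo=1
L=7*4+3=31  i=1*2+1=3

31,3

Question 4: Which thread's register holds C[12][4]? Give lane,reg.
r=12→G=4,rhi=1  c=4→T=2,p=0
L=4*4+2=18  i=1*2+0=2

18,2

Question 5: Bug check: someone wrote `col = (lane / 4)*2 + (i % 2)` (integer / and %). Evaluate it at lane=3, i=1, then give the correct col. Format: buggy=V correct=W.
`(lane / 4)*2 + (i % 2)`[3,1]→1
L=3→G=3>>2=0, T=3&3=3
[1]→row 0+0=0  col 3·2+1=7
col: 1 vs 7

buggy=1 correct=7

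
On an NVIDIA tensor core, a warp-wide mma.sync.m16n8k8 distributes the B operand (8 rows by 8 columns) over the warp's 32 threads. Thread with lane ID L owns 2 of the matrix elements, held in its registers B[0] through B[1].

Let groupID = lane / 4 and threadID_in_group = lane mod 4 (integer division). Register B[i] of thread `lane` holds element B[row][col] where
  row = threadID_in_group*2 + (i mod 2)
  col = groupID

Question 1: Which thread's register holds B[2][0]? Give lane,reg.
c=0→G=0  r=2→T=1,p=0
L=0*4+1=1  i=0=0

1,0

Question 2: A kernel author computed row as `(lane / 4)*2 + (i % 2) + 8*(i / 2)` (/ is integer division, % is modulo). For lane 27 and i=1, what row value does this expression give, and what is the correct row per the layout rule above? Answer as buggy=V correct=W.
`(lane / 4)*2 + (i % 2) + 8*(i / 2)`[27,1]=>13
lane 27: grp=6 (27/4), tig=3 (27%4)
i=1: r=3*2+1=7, c=grp=6
row: 13 vs 7

buggy=13 correct=7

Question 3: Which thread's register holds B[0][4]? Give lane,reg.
16,0

c:4=>grp=4  r:0=>tig=0,lo=0
L=4*4+0=16  i=0=0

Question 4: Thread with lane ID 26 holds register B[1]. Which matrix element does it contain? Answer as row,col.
lane 26→26/4=6, 26 mod 4=2
i=1  r:2·2+1→5  c:6

5,6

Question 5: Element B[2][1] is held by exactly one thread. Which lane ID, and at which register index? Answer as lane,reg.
5,0

c=1⇒gr=1  r=2⇒th=1,odd=0
L=1*4+1=5  i=0=0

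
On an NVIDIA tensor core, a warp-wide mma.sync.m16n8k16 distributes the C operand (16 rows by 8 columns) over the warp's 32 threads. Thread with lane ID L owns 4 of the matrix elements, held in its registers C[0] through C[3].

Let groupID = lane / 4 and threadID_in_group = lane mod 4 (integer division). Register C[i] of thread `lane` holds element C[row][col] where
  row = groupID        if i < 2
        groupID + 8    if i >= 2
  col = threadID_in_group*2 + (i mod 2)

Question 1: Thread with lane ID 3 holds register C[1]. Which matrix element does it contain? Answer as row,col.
lane 3->3/4=0, 3 mod 4=3
i=1  r:0+0->0  c:2·3+1->7

0,7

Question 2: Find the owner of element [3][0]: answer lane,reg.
12,0

r=3→G=3,rhi=0  c=0→T=0,p=0
L=3*4+0=12  i=0*2+0=0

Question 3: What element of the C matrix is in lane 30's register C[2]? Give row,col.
15,4

30: gr=7,th=2
[2] (7+8,2*2+0) = (15,4)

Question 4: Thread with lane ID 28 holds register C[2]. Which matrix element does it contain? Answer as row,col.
15,0

L=28→G=28>>2=7, T=28&3=0
[2]→row 7+8=15  col 0·2+0=0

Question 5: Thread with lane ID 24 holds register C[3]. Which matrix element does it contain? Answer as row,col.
L=24->gid=24>>2=6, tid=24&3=0
[3]->row 6+8=14  col 0·2+1=1

14,1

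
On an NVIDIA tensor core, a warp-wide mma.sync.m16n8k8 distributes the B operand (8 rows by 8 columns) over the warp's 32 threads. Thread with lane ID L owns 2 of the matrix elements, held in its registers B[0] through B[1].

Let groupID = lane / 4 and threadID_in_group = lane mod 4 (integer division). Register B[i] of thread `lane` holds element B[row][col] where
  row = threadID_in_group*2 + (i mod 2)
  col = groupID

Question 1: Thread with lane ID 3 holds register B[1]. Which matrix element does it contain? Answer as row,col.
7,0

3: gid=0,tid=3
[1] (3*2+1,0) = (7,0)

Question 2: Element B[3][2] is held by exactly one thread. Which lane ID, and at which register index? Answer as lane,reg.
9,1

c=2⇒gr=2  r=3⇒th=1,odd=1
L=2*4+1=9  i=1=1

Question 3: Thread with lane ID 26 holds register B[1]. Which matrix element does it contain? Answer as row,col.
L=26->g=26>>2=6, t=26&3=2
[1]->row 2·2+1=5  col g=6

5,6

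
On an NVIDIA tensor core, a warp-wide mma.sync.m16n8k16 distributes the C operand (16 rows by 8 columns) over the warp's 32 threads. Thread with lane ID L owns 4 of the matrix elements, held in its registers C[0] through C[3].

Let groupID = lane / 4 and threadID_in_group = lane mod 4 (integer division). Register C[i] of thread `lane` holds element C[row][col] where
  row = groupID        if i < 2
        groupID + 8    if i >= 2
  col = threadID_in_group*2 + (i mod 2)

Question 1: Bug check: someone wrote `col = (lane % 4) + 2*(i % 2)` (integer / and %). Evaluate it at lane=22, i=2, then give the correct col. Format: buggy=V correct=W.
buggy=2 correct=4

`(lane % 4) + 2*(i % 2)`[22,2]⇒2
22: gr=5,th=2
[2] (5+8,2*2+0) = (13,4)
col: 2 vs 4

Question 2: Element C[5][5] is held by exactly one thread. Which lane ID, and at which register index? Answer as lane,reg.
r:5=>grp=5,rB=0  c:5=>tig=2,lo=1
L=5*4+2=22  i=0*2+1=1

22,1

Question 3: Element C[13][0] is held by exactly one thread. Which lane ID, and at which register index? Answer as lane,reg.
r=13->g=5,rb=1  c=0->t=0,b0=0
L=5*4+0=20  i=1*2+0=2

20,2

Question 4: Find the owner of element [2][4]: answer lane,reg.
10,0

r: 2->gid=2,r8=0  c: 4->tid=2,i&1=0
L=2*4+2=10  i=0*2+0=0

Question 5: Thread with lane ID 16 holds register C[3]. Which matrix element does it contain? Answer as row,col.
12,1

lane 16: gid=4 (16/4), tid=0 (16%4)
i=3: r=4+8=12, c=0*2+1=1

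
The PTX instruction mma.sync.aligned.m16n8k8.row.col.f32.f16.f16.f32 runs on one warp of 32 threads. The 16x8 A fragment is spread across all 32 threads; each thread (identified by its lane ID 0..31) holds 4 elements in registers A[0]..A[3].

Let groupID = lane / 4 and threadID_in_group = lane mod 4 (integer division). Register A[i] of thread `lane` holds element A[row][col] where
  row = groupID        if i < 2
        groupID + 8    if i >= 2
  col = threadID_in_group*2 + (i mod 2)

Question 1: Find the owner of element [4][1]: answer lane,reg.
r:4=>grp=4,rB=0  c:1=>tig=0,lo=1
L=4*4+0=16  i=0*2+1=1

16,1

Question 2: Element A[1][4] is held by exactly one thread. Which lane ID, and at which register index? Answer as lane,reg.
6,0

r: 1->gid=1,r8=0  c: 4->tid=2,i&1=0
L=1*4+2=6  i=0*2+0=0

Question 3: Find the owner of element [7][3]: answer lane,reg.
29,1

r: 7->gid=7,r8=0  c: 3->tid=1,i&1=1
L=7*4+1=29  i=0*2+1=1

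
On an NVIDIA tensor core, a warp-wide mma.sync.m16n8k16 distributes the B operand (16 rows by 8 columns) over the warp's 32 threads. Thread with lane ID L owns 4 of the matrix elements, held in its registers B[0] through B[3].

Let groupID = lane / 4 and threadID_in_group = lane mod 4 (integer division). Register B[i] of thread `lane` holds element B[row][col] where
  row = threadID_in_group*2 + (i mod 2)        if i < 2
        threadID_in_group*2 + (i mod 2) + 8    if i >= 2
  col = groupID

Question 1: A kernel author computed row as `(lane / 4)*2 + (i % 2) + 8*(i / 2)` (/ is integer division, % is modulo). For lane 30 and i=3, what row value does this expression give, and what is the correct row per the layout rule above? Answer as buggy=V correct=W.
buggy=23 correct=13

`(lane / 4)*2 + (i % 2) + 8*(i / 2)`[30,3]=>23
30: grp=7,tig=2
[3] (2*2+1+8,7) = (13,7)
row: 23 vs 13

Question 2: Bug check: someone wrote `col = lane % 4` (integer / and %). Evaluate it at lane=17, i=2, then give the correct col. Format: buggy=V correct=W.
`lane % 4`[17,2]->1
lane 17->17/4=4, 17 mod 4=1
i=2  r:2·1+0+8->10  c:4
col: 1 vs 4

buggy=1 correct=4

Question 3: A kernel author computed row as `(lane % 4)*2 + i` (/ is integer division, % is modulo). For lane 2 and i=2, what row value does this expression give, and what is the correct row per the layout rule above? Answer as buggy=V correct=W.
`(lane % 4)*2 + i`[2,2]⇒6
L=2⇒gr=2>>2=0, th=2&3=2
[2]⇒row 2·2+0+8=12  col gr=0
row: 6 vs 12

buggy=6 correct=12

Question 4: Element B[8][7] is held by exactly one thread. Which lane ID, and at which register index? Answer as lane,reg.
c: 7->gid=7  r: 8->r8=1,tid=0,i&1=0
L=7*4+0=28  i=1*2+0=2

28,2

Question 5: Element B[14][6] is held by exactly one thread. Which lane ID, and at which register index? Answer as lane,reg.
27,2

c:6=>grp=6  r:14=>rB=1,tig=3,lo=0
L=6*4+3=27  i=1*2+0=2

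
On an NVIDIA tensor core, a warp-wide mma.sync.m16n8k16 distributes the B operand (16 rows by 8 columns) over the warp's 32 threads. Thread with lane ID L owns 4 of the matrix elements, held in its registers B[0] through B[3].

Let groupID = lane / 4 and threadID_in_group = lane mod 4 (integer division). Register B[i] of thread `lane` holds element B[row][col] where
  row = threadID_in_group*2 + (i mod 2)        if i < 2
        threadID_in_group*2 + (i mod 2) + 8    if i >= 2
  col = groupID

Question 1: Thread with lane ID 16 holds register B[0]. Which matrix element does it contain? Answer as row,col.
L=16->g=16>>2=4, t=16&3=0
[0]->row 0·2+0+0=0  col g=4

0,4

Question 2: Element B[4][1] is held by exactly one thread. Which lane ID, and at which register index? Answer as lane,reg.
6,0

c=1⇒gr=1  r=4⇒Rb=0,th=2,odd=0
L=1*4+2=6  i=0*2+0=0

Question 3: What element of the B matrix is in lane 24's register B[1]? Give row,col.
lane 24: G=6 (24/4), T=0 (24%4)
i=1: r=0*2+1+0=1, c=G=6

1,6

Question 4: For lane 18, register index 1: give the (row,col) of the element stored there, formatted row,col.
5,4

lane 18⇒18/4=4, 18 mod 4=2
i=1  r:2·2+1+0⇒5  c:4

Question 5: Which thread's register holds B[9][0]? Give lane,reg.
c=0→G=0  r=9→rhi=1,T=0,p=1
L=0*4+0=0  i=1*2+1=3

0,3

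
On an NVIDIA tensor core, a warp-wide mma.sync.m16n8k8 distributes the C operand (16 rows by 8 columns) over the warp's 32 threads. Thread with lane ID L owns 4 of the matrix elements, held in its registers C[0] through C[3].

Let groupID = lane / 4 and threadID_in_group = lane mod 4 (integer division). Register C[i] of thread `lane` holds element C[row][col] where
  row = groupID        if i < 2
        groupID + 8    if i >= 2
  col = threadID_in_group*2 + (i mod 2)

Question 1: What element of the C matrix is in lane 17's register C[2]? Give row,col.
17: gid=4,tid=1
[2] (4+8,1*2+0) = (12,2)

12,2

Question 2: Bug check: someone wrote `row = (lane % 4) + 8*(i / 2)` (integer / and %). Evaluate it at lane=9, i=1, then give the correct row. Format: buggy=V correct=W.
`(lane % 4) + 8*(i / 2)`[9,1]→1
L=9→G=9>>2=2, T=9&3=1
[1]→row 2+0=2  col 1·2+1=3
row: 1 vs 2

buggy=1 correct=2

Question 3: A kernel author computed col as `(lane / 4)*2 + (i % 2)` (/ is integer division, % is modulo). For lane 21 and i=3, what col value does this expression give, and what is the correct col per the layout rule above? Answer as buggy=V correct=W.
`(lane / 4)*2 + (i % 2)`[21,3]->11
21: g=5,t=1
[3] (5+8,1*2+1) = (13,3)
col: 11 vs 3

buggy=11 correct=3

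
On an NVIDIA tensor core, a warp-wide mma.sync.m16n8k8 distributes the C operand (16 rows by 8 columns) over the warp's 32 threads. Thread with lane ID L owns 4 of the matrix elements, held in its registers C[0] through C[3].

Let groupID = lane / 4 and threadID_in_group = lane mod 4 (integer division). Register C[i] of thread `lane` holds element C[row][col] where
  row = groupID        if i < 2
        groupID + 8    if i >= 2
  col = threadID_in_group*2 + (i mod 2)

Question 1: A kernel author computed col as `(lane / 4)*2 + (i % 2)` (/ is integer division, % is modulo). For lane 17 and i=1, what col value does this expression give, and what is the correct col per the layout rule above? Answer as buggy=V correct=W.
`(lane / 4)*2 + (i % 2)`[17,1]->9
L=17->g=17>>2=4, t=17&3=1
[1]->row 4+0=4  col 1·2+1=3
col: 9 vs 3

buggy=9 correct=3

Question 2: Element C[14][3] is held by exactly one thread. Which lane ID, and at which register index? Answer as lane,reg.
r=14⇒gr=6,Rb=1  c=3⇒th=1,odd=1
L=6*4+1=25  i=1*2+1=3

25,3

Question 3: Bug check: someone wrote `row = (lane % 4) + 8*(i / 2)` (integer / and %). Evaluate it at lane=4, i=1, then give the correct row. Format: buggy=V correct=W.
buggy=0 correct=1

`(lane % 4) + 8*(i / 2)`[4,1]->0
lane 4->4/4=1, 4 mod 4=0
i=1  r:1+0->1  c:2·0+1->1
row: 0 vs 1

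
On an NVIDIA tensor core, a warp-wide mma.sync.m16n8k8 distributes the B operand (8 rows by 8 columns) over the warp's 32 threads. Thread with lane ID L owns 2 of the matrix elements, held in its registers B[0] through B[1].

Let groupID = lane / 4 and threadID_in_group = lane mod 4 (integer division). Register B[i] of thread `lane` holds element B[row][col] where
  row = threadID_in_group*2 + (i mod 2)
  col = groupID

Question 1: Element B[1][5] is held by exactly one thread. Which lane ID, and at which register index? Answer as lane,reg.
20,1

c:5=>grp=5  r:1=>tig=0,lo=1
L=5*4+0=20  i=1=1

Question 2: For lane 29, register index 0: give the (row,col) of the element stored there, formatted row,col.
lane 29→29/4=7, 29 mod 4=1
i=0  r:2·1+0→2  c:7

2,7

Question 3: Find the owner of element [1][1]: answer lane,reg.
4,1

c: 1->gid=1  r: 1->tid=0,i&1=1
L=1*4+0=4  i=1=1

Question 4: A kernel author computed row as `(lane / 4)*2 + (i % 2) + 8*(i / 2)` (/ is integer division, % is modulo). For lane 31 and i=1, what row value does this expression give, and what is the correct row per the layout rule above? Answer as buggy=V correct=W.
`(lane / 4)*2 + (i % 2) + 8*(i / 2)`[31,1]->15
lane 31->31/4=7, 31 mod 4=3
i=1  r:2·3+1->7  c:7
row: 15 vs 7

buggy=15 correct=7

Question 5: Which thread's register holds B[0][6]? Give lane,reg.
24,0

c:6=>grp=6  r:0=>tig=0,lo=0
L=6*4+0=24  i=0=0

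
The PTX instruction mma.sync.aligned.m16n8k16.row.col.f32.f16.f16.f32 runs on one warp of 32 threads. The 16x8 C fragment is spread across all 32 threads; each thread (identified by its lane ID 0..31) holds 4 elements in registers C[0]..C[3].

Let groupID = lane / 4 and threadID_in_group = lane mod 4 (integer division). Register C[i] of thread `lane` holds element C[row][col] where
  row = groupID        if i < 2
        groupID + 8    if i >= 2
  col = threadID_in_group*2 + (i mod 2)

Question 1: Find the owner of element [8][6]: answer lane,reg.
r=8⇒gr=0,Rb=1  c=6⇒th=3,odd=0
L=0*4+3=3  i=1*2+0=2

3,2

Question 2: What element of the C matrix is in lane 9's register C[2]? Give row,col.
10,2

lane 9: gid=2 (9/4), tid=1 (9%4)
i=2: r=2+8=10, c=1*2+0=2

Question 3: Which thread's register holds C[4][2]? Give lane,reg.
17,0

r=4→G=4,rhi=0  c=2→T=1,p=0
L=4*4+1=17  i=0*2+0=0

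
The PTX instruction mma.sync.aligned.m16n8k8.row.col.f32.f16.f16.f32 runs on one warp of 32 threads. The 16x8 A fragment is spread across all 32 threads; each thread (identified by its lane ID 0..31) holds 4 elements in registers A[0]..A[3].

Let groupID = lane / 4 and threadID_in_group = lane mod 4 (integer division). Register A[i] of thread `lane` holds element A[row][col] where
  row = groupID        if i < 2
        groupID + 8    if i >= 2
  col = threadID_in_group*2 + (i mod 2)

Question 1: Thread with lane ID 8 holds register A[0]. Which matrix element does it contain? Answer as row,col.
lane 8=>8/4=2, 8 mod 4=0
i=0  r:2+0=>2  c:2·0+0=>0

2,0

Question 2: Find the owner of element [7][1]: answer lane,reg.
28,1

r:7=>grp=7,rB=0  c:1=>tig=0,lo=1
L=7*4+0=28  i=0*2+1=1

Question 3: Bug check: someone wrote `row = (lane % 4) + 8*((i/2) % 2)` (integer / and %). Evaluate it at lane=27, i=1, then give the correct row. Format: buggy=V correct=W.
buggy=3 correct=6

`(lane % 4) + 8*((i/2) % 2)`[27,1]=>3
lane 27=>27/4=6, 27 mod 4=3
i=1  r:6+0=>6  c:2·3+1=>7
row: 3 vs 6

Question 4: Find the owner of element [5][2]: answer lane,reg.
21,0

r=5⇒gr=5,Rb=0  c=2⇒th=1,odd=0
L=5*4+1=21  i=0*2+0=0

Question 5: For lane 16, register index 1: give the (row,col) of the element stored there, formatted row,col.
L=16→G=16>>2=4, T=16&3=0
[1]→row 4+0=4  col 0·2+1=1

4,1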